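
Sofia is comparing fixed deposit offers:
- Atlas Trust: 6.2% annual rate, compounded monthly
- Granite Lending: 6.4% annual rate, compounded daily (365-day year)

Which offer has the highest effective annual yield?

Atlas Trust: (1 + 0.062/12)^12 − 1 = 6.379%
Granite Lending: (1 + 0.064/365)^365 − 1 = 6.609%
The highest effective annual rate is Granite Lending at 6.609%.

Granite Lending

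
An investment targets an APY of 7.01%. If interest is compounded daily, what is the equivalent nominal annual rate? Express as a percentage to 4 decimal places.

6.7758%

(1 + r/365)^365 − 1 = 0.0701, so 1 + r/365 = 1.0701^(1/365).
r/365 = 0.000186, so r = 0.067758 = 6.7758%.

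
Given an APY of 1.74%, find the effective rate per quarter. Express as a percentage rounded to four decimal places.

The per-quarter rate i satisfies (1 + i)^4 = 1 + 0.0174.
i = 1.0174^(1/4) − 1 = 0.0043219 = 0.4322%.

0.4322%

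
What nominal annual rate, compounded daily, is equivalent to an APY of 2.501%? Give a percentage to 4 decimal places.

2.4703%

(1 + r/365)^365 − 1 = 0.02501, so 1 + r/365 = 1.02501^(1/365).
r/365 = 0.000068, so r = 0.024703 = 2.4703%.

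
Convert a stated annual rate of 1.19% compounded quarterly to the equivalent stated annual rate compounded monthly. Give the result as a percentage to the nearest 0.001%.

1.189%

EAR = (1 + 0.0119/4)^4 − 1 = 0.011953.
Solve (1 + r/12)^12 = 1.011953: r/12 = 1.011953^(1/12) − 1 = 0.000991, so r = 0.011888 = 1.189%.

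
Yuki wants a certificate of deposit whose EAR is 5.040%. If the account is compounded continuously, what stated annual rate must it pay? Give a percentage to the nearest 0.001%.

Continuous: nominal r satisfies e^r − 1 = 0.05040.
r = ln(1 + 0.05040) = ln(1.05040) = 0.049171 = 4.917%.

4.917%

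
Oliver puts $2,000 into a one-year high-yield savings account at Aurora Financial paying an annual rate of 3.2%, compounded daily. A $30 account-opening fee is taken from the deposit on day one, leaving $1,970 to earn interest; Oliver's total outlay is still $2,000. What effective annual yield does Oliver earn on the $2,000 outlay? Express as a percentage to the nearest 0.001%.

Value after one year: 1,970 × (1 + 0.032/365)^365 = 1,970 × 1.032516 = $2,034.06.
Effective yield on the $2,000 outlay: 2,034.06 / 2,000 − 1 = 0.017028 = 1.703%.

1.703%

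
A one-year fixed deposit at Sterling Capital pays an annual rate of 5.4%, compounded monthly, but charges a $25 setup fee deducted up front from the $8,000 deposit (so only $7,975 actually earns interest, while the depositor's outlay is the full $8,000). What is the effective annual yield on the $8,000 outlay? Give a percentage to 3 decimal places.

Value after one year: 7,975 × (1 + 0.054/12)^12 = 7,975 × 1.055357 = $8,416.47.
Effective yield on the $8,000 outlay: 8,416.47 / 8,000 − 1 = 0.052059 = 5.206%.

5.206%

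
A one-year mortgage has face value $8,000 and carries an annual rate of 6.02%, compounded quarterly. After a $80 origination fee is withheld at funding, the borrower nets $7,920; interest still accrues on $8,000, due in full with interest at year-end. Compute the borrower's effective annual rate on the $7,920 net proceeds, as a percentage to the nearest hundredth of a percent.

7.23%

Amount owed after one year: 8,000 × (1 + 0.0602/4)^4 = 8,000 × 1.061573 = $8,492.58.
Effective rate on net proceeds: 8,492.58 / 7,920 − 1 = 0.072296 = 7.23%.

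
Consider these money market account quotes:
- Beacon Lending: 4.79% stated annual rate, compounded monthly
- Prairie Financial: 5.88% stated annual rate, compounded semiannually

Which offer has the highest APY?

Beacon Lending: (1 + 0.0479/12)^12 − 1 = 4.897%
Prairie Financial: (1 + 0.0588/2)^2 − 1 = 5.966%
The highest effective annual rate is Prairie Financial at 5.966%.

Prairie Financial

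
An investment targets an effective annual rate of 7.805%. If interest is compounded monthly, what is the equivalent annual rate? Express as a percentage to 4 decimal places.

7.5390%

(1 + r/12)^12 − 1 = 0.07805, so 1 + r/12 = 1.07805^(1/12).
r/12 = 0.006282, so r = 0.075390 = 7.5390%.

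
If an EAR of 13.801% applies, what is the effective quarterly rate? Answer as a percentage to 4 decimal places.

The per-quarter rate i satisfies (1 + i)^4 = 1 + 0.13801.
i = 1.13801^(1/4) − 1 = 0.0328483 = 3.2848%.

3.2848%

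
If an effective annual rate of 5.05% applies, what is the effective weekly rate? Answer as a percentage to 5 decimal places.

The per-week rate i satisfies (1 + i)^52 = 1 + 0.0505.
i = 1.0505^(1/52) − 1 = 0.0009479 = 0.09479%.

0.09479%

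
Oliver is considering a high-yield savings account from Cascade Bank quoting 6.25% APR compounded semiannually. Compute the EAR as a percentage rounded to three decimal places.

6.348%

EAR = (1 + 0.0625/2)^2 − 1.
= (1 + 0.031250)^2 − 1 = 1.063477 − 1 = 6.348%.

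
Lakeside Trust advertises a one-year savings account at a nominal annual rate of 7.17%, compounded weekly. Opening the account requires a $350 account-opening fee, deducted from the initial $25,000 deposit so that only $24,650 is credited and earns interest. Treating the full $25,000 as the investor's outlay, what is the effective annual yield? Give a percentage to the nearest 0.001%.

5.924%

Value after one year: 24,650 × (1 + 0.0717/52)^52 = 24,650 × 1.074280 = $26,481.00.
Effective yield on the $25,000 outlay: 26,481.00 / 25,000 − 1 = 0.059240 = 5.924%.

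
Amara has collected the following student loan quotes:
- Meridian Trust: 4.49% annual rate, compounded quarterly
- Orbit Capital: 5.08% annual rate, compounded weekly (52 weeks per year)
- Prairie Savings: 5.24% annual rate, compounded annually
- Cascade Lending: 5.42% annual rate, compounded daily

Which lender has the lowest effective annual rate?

Meridian Trust: (1 + 0.0449/4)^4 − 1 = 4.566%
Orbit Capital: (1 + 0.0508/52)^52 − 1 = 5.209%
Prairie Savings: compounded annually, EAR = 5.240%
Cascade Lending: (1 + 0.0542/365)^365 − 1 = 5.569%
The lowest effective annual rate is Meridian Trust at 4.566%.

Meridian Trust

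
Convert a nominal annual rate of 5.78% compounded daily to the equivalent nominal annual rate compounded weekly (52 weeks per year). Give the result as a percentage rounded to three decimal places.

5.783%

EAR = (1 + 0.0578/365)^365 − 1 = 0.059498.
Solve (1 + r/52)^52 = 1.059498: r/52 = 1.059498^(1/52) − 1 = 0.001112, so r = 0.057828 = 5.783%.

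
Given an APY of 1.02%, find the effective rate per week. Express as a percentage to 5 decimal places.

0.01952%

The per-week rate i satisfies (1 + i)^52 = 1 + 0.0102.
i = 1.0102^(1/52) − 1 = 0.0001952 = 0.01952%.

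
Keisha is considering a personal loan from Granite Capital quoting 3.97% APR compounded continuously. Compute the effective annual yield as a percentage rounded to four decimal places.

4.0499%

With continuous compounding, EAR = e^0.0397 − 1.
e^0.0397 = 1.040499, so EAR = 0.040499 = 4.0499%.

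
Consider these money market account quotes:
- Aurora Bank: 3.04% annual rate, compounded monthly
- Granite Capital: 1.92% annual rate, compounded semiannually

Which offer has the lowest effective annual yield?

Granite Capital

Aurora Bank: (1 + 0.0304/12)^12 − 1 = 3.083%
Granite Capital: (1 + 0.0192/2)^2 − 1 = 1.929%
The lowest effective annual rate is Granite Capital at 1.929%.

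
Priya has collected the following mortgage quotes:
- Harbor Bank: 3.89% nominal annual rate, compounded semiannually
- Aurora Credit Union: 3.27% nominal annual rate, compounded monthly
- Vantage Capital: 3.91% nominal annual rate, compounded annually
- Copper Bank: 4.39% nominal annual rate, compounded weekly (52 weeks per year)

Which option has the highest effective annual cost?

Copper Bank

Harbor Bank: (1 + 0.0389/2)^2 − 1 = 3.928%
Aurora Credit Union: (1 + 0.0327/12)^12 − 1 = 3.319%
Vantage Capital: compounded annually, EAR = 3.910%
Copper Bank: (1 + 0.0439/52)^52 − 1 = 4.486%
The highest effective annual rate is Copper Bank at 4.486%.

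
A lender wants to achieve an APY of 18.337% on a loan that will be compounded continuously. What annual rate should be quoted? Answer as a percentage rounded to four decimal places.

Continuous: nominal r satisfies e^r − 1 = 0.18337.
r = ln(1 + 0.18337) = ln(1.18337) = 0.168366 = 16.8366%.

16.8366%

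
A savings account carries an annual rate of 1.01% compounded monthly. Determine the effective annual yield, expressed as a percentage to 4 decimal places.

EAR = (1 + 0.0101/12)^12 − 1.
= 1.010147 − 1 = 1.0147%.

1.0147%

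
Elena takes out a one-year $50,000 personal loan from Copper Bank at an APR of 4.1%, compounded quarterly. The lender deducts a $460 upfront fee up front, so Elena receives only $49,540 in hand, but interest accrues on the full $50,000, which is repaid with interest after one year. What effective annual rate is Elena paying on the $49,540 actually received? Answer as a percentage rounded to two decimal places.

5.13%

Amount owed after one year: 50,000 × (1 + 0.041/4)^4 = 50,000 × 1.041635 = $52,081.73.
Effective rate on net proceeds: 52,081.73 / 49,540 − 1 = 0.051307 = 5.13%.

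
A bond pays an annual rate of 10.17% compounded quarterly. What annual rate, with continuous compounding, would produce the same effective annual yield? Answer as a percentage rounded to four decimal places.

EAR = (1 + 0.1017/4)^4 − 1 = 0.105645.
Equivalent continuous rate: r = ln(1 + 0.105645) = 0.100429 = 10.0429%.

10.0429%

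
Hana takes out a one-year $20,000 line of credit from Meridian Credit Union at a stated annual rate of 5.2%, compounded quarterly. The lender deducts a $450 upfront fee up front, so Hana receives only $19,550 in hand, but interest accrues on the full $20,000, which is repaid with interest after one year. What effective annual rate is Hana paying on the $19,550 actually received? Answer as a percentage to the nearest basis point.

7.73%

Amount owed after one year: 20,000 × (1 + 0.052/4)^4 = 20,000 × 1.053023 = $21,060.46.
Effective rate on net proceeds: 21,060.46 / 19,550 − 1 = 0.077261 = 7.73%.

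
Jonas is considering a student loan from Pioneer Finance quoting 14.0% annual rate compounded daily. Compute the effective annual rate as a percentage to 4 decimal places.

EAR = (1 + 0.140/365)^365 − 1.
= 1.150243 − 1 = 15.0243%.

15.0243%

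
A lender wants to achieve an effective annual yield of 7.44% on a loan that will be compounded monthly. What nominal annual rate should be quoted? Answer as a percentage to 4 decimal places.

7.1977%

(1 + r/12)^12 − 1 = 0.0744, so 1 + r/12 = 1.0744^(1/12).
r/12 = 0.005998, so r = 0.071977 = 7.1977%.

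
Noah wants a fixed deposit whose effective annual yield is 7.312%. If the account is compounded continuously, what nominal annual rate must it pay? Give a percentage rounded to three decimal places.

Continuous: nominal r satisfies e^r − 1 = 0.07312.
r = ln(1 + 0.07312) = ln(1.07312) = 0.070570 = 7.057%.

7.057%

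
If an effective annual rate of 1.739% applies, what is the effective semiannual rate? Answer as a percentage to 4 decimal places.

0.8658%

The per-half-year rate i satisfies (1 + i)^2 = 1 + 0.01739.
i = 1.01739^(1/2) − 1 = 0.0086575 = 0.8658%.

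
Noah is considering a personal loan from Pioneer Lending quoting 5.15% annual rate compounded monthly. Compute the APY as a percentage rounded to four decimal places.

EAR = (1 + 0.0515/12)^12 − 1.
= 1.052733 − 1 = 5.2733%.

5.2733%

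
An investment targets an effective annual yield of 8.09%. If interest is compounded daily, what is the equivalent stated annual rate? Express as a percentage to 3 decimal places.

(1 + r/365)^365 − 1 = 0.0809, so 1 + r/365 = 1.0809^(1/365).
r/365 = 0.000213, so r = 0.077802 = 7.780%.

7.780%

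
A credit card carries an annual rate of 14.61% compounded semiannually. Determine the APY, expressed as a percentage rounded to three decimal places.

15.144%

EAR = (1 + 0.1461/2)^2 − 1.
= (1 + 0.073050)^2 − 1 = 1.151436 − 1 = 15.144%.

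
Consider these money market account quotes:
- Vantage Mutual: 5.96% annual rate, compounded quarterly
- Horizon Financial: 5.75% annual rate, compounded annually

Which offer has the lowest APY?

Vantage Mutual: (1 + 0.0596/4)^4 − 1 = 6.095%
Horizon Financial: compounded annually, EAR = 5.750%
The lowest effective annual rate is Horizon Financial at 5.750%.

Horizon Financial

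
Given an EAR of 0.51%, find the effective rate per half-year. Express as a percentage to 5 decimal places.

The per-half-year rate i satisfies (1 + i)^2 = 1 + 0.0051.
i = 1.0051^(1/2) − 1 = 0.0025468 = 0.25468%.

0.25468%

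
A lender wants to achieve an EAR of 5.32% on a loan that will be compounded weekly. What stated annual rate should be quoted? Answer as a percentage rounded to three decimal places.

5.186%

(1 + r/52)^52 − 1 = 0.0532, so 1 + r/52 = 1.0532^(1/52).
r/52 = 0.000997, so r = 0.051859 = 5.186%.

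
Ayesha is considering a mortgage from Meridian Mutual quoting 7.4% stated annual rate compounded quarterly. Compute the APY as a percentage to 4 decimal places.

7.6079%

EAR = (1 + 0.074/4)^4 − 1.
= 1.076079 − 1 = 7.6079%.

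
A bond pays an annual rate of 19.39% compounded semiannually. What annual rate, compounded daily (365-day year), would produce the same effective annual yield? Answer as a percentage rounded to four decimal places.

18.5114%

EAR = (1 + 0.1939/2)^2 − 1 = 0.203299.
Solve (1 + r/365)^365 = 1.203299: r/365 = 1.203299^(1/365) − 1 = 0.000507, so r = 0.185114 = 18.5114%.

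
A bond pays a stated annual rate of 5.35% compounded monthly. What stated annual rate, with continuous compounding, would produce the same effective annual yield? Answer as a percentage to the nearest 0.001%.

5.338%

EAR = (1 + 0.0535/12)^12 − 1 = 0.054832.
Equivalent continuous rate: r = ln(1 + 0.054832) = 0.053381 = 5.338%.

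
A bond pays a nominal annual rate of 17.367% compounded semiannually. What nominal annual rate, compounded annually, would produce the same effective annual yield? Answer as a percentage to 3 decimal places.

EAR = (1 + 0.17367/2)^2 − 1 = 0.181210.
Compounded annually, the equivalent nominal rate is the EAR itself: 18.121%.

18.121%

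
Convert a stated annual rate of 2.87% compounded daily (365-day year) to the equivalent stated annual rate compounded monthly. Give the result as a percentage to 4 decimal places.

2.8733%

EAR = (1 + 0.0287/365)^365 − 1 = 0.029115.
Solve (1 + r/12)^12 = 1.029115: r/12 = 1.029115^(1/12) − 1 = 0.002394, so r = 0.028733 = 2.8733%.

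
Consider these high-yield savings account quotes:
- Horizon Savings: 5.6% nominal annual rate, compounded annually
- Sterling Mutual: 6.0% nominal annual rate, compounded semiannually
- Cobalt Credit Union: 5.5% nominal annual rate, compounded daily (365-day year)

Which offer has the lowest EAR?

Horizon Savings: compounded annually, EAR = 5.600%
Sterling Mutual: (1 + 0.060/2)^2 − 1 = 6.090%
Cobalt Credit Union: (1 + 0.055/365)^365 − 1 = 5.654%
The lowest effective annual rate is Horizon Savings at 5.600%.

Horizon Savings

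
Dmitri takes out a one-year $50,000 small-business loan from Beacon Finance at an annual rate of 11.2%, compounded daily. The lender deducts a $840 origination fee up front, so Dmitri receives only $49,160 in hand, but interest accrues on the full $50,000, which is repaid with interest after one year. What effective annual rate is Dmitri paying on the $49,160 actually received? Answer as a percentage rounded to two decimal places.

Amount owed after one year: 50,000 × (1 + 0.112/365)^365 = 50,000 × 1.118494 = $55,924.68.
Effective rate on net proceeds: 55,924.68 / 49,160 − 1 = 0.137605 = 13.76%.

13.76%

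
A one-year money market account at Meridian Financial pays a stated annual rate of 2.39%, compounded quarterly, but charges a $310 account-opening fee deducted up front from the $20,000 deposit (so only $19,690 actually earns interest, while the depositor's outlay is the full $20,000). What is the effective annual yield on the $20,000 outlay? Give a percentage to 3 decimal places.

0.824%

Value after one year: 19,690 × (1 + 0.0239/4)^4 = 19,690 × 1.024115 = $20,164.83.
Effective yield on the $20,000 outlay: 20,164.83 / 20,000 − 1 = 0.008241 = 0.824%.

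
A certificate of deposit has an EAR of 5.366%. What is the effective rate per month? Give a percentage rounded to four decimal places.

The per-month rate i satisfies (1 + i)^12 = 1 + 0.05366.
i = 1.05366^(1/12) − 1 = 0.0043653 = 0.4365%.

0.4365%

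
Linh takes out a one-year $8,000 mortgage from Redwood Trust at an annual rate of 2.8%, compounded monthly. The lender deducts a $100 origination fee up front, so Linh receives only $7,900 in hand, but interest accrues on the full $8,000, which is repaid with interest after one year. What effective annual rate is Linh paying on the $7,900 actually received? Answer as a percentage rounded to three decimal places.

Amount owed after one year: 8,000 × (1 + 0.028/12)^12 = 8,000 × 1.028362 = $8,226.90.
Effective rate on net proceeds: 8,226.90 / 7,900 − 1 = 0.041379 = 4.138%.

4.138%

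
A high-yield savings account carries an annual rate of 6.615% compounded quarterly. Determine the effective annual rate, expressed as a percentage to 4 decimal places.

EAR = (1 + 0.06615/4)^4 − 1.
= 1.067809 − 1 = 6.7809%.

6.7809%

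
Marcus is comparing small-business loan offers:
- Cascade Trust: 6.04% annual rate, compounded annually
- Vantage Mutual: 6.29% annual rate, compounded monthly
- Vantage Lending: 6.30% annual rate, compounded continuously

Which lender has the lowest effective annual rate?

Cascade Trust: compounded annually, EAR = 6.040%
Vantage Mutual: (1 + 0.0629/12)^12 − 1 = 6.475%
Vantage Lending: e^0.0630 − 1 = 6.503%
The lowest effective annual rate is Cascade Trust at 6.040%.

Cascade Trust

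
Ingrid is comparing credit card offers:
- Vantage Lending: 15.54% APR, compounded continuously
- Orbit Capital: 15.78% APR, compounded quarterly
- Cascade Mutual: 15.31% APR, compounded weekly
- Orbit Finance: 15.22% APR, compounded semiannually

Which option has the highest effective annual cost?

Vantage Lending: e^0.1554 − 1 = 16.813%
Orbit Capital: (1 + 0.1578/4)^4 − 1 = 16.739%
Cascade Mutual: (1 + 0.1531/52)^52 − 1 = 16.518%
Orbit Finance: (1 + 0.1522/2)^2 − 1 = 15.799%
The highest effective annual rate is Vantage Lending at 16.813%.

Vantage Lending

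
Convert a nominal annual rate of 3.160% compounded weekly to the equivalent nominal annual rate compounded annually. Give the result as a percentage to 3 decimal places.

3.209%

EAR = (1 + 0.03160/52)^52 − 1 = 0.032095.
Compounded annually, the equivalent nominal rate is the EAR itself: 3.209%.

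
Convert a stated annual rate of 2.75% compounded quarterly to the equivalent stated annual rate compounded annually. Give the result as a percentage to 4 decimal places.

2.7785%

EAR = (1 + 0.0275/4)^4 − 1 = 0.027785.
Compounded annually, the equivalent nominal rate is the EAR itself: 2.7785%.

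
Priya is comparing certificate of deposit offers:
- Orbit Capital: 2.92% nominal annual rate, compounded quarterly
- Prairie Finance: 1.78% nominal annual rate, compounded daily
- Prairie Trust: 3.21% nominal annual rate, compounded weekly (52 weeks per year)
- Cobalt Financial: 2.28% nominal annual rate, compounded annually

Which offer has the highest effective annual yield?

Prairie Trust

Orbit Capital: (1 + 0.0292/4)^4 − 1 = 2.952%
Prairie Finance: (1 + 0.0178/365)^365 − 1 = 1.796%
Prairie Trust: (1 + 0.0321/52)^52 − 1 = 3.261%
Cobalt Financial: compounded annually, EAR = 2.280%
The highest effective annual rate is Prairie Trust at 3.261%.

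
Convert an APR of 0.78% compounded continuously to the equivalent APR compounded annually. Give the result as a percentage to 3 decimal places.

0.783%

EAR under continuous compounding: e^0.0078 − 1 = 0.007830.
Compounded annually, the equivalent nominal rate is the EAR itself: 0.783%.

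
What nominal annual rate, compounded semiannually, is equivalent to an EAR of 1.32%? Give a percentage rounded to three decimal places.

(1 + r/2)^2 − 1 = 0.0132, so 1 + r/2 = 1.0132^(1/2).
r/2 = 0.006578, so r = 0.013157 = 1.316%.

1.316%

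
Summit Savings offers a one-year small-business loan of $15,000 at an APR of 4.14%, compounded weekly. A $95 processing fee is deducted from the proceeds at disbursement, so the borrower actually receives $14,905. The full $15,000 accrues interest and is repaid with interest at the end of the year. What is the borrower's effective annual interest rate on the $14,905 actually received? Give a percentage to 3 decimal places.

Amount owed after one year: 15,000 × (1 + 0.0414/52)^52 = 15,000 × 1.042252 = $15,633.78.
Effective rate on net proceeds: 15,633.78 / 14,905 − 1 = 0.048895 = 4.889%.

4.889%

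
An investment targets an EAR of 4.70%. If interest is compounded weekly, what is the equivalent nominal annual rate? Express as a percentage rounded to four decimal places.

(1 + r/52)^52 − 1 = 0.0470, so 1 + r/52 = 1.0470^(1/52).
r/52 = 0.000884, so r = 0.045949 = 4.5949%.

4.5949%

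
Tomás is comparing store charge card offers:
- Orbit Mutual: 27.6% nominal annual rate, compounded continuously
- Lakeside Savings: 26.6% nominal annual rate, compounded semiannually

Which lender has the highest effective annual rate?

Orbit Mutual: e^0.276 − 1 = 31.785%
Lakeside Savings: (1 + 0.266/2)^2 − 1 = 28.369%
The highest effective annual rate is Orbit Mutual at 31.785%.

Orbit Mutual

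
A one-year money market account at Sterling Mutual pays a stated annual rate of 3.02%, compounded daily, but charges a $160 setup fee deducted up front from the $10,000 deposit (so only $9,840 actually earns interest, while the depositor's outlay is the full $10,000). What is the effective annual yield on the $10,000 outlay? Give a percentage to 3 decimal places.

Value after one year: 9,840 × (1 + 0.0302/365)^365 = 9,840 × 1.030659 = $10,141.69.
Effective yield on the $10,000 outlay: 10,141.69 / 10,000 − 1 = 0.014169 = 1.417%.

1.417%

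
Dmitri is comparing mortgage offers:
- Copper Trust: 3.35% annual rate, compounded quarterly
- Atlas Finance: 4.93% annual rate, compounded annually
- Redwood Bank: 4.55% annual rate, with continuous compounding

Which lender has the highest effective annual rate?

Atlas Finance

Copper Trust: (1 + 0.0335/4)^4 − 1 = 3.392%
Atlas Finance: compounded annually, EAR = 4.930%
Redwood Bank: e^0.0455 − 1 = 4.655%
The highest effective annual rate is Atlas Finance at 4.930%.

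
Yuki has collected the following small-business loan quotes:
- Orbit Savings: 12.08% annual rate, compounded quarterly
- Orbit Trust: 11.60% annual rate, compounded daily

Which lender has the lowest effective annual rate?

Orbit Trust

Orbit Savings: (1 + 0.1208/4)^4 − 1 = 12.638%
Orbit Trust: (1 + 0.1160/365)^365 − 1 = 12.298%
The lowest effective annual rate is Orbit Trust at 12.298%.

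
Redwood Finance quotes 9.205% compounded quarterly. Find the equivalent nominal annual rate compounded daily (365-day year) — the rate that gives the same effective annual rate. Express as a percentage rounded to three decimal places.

9.102%

EAR = (1 + 0.09205/4)^4 − 1 = 0.095276.
Solve (1 + r/365)^365 = 1.095276: r/365 = 1.095276^(1/365) − 1 = 0.000249, so r = 0.091018 = 9.102%.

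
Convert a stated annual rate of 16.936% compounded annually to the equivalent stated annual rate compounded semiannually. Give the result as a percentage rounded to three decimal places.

Compounded annually, EAR = nominal = 0.169360.
Solve (1 + r/2)^2 = 1.169360: r/2 = 1.169360^(1/2) − 1 = 0.081370, so r = 0.162739 = 16.274%.

16.274%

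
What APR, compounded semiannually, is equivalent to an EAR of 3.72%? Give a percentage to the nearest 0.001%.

3.686%

(1 + r/2)^2 − 1 = 0.0372, so 1 + r/2 = 1.0372^(1/2).
r/2 = 0.018430, so r = 0.036860 = 3.686%.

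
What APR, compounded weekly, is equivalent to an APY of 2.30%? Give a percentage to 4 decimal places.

(1 + r/52)^52 − 1 = 0.0230, so 1 + r/52 = 1.0230^(1/52).
r/52 = 0.000437, so r = 0.022744 = 2.2744%.

2.2744%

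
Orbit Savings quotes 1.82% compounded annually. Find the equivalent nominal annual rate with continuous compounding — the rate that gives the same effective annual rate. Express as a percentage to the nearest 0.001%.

Compounded annually, EAR = nominal = 0.018200.
Equivalent continuous rate: r = ln(1 + 0.018200) = 0.018036 = 1.804%.

1.804%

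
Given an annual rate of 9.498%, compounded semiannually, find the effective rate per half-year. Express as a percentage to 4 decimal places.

With a nominal annual rate compounded semiannually, the periodic rate is the nominal rate divided by 2.
i = 0.09498 / 2 = 0.0474900 = 4.7490%.

4.7490%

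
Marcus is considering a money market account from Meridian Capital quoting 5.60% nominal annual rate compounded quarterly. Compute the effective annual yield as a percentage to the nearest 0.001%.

EAR = (1 + 0.0560/4)^4 − 1.
= 1.057187 − 1 = 5.719%.

5.719%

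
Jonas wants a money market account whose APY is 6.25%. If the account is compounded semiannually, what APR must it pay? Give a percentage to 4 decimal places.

6.1553%

(1 + r/2)^2 − 1 = 0.0625, so 1 + r/2 = 1.0625^(1/2).
r/2 = 0.030776, so r = 0.061553 = 6.1553%.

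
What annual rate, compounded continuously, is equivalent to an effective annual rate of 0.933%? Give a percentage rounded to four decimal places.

0.9287%

Continuous: nominal r satisfies e^r − 1 = 0.00933.
r = ln(1 + 0.00933) = ln(1.00933) = 0.009287 = 0.9287%.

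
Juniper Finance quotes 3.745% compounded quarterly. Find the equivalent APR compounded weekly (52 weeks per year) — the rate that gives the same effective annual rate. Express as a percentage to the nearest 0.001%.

EAR = (1 + 0.03745/4)^4 − 1 = 0.037979.
Solve (1 + r/52)^52 = 1.037979: r/52 = 1.037979^(1/52) − 1 = 0.000717, so r = 0.037289 = 3.729%.

3.729%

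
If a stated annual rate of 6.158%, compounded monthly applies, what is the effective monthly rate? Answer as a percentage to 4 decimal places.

With a nominal annual rate compounded monthly, the periodic rate is the nominal rate divided by 12.
i = 0.06158 / 12 = 0.0051317 = 0.5132%.

0.5132%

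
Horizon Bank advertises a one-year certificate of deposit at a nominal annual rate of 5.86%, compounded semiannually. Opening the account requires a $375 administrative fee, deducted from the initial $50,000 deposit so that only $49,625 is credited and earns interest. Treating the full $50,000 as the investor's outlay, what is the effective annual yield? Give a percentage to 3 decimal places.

Value after one year: 49,625 × (1 + 0.0586/2)^2 = 49,625 × 1.059458 = $52,575.63.
Effective yield on the $50,000 outlay: 52,575.63 / 50,000 − 1 = 0.051513 = 5.151%.

5.151%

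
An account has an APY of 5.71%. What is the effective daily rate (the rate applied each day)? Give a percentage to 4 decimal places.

The per-day rate i satisfies (1 + i)^365 = 1 + 0.0571.
i = 1.0571^(1/365) − 1 = 0.0001521 = 0.0152%.

0.0152%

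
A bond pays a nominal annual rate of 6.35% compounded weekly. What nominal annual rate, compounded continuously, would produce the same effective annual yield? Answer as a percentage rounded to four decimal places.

6.3461%

EAR = (1 + 0.0635/52)^52 − 1 = 0.065518.
Equivalent continuous rate: r = ln(1 + 0.065518) = 0.063461 = 6.3461%.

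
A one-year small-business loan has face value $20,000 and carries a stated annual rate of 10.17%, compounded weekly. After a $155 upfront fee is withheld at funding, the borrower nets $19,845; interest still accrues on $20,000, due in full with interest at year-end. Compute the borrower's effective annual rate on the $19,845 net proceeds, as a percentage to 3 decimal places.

11.559%

Amount owed after one year: 20,000 × (1 + 0.1017/52)^52 = 20,000 × 1.106941 = $22,138.83.
Effective rate on net proceeds: 22,138.83 / 19,845 − 1 = 0.115587 = 11.559%.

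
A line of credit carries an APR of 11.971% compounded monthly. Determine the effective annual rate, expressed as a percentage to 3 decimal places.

12.650%

EAR = (1 + 0.11971/12)^12 − 1.
= (1 + 0.009976)^12 − 1 = 1.126502 − 1 = 12.650%.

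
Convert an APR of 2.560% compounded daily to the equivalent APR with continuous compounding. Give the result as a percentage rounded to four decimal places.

EAR = (1 + 0.02560/365)^365 − 1 = 0.025930.
Equivalent continuous rate: r = ln(1 + 0.025930) = 0.025599 = 2.5599%.

2.5599%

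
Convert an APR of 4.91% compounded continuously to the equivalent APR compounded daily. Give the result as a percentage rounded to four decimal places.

4.9103%

EAR under continuous compounding: e^0.0491 − 1 = 0.050325.
Solve (1 + r/365)^365 = 1.050325: r/365 = 1.050325^(1/365) − 1 = 0.000135, so r = 0.049103 = 4.9103%.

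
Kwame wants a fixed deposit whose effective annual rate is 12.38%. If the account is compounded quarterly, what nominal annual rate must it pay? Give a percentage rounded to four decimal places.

(1 + r/4)^4 − 1 = 0.1238, so 1 + r/4 = 1.1238^(1/4).
r/4 = 0.029609, so r = 0.118435 = 11.8435%.

11.8435%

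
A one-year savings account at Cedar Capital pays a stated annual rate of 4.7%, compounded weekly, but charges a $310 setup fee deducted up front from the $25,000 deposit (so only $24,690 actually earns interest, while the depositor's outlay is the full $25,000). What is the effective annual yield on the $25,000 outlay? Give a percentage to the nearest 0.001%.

3.510%

Value after one year: 24,690 × (1 + 0.047/52)^52 = 24,690 × 1.048100 = $25,877.58.
Effective yield on the $25,000 outlay: 25,877.58 / 25,000 − 1 = 0.035103 = 3.510%.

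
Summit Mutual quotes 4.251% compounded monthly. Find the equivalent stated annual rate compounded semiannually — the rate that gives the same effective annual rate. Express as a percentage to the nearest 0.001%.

4.289%

EAR = (1 + 0.04251/12)^12 − 1 = 0.043348.
Solve (1 + r/2)^2 = 1.043348: r/2 = 1.043348^(1/2) − 1 = 0.021444, so r = 0.042888 = 4.289%.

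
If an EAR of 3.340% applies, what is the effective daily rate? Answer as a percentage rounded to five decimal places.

The per-day rate i satisfies (1 + i)^365 = 1 + 0.03340.
i = 1.03340^(1/365) − 1 = 0.0000900 = 0.00900%.

0.00900%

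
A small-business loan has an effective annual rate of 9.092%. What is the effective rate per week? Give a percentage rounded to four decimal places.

The per-week rate i satisfies (1 + i)^52 = 1 + 0.09092.
i = 1.09092^(1/52) − 1 = 0.0016749 = 0.1675%.

0.1675%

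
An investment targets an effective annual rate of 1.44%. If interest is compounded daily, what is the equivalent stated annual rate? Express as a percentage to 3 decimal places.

1.430%

(1 + r/365)^365 − 1 = 0.0144, so 1 + r/365 = 1.0144^(1/365).
r/365 = 0.000039, so r = 0.014298 = 1.430%.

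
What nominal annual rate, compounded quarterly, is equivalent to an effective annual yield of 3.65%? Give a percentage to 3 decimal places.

3.601%

(1 + r/4)^4 − 1 = 0.0365, so 1 + r/4 = 1.0365^(1/4).
r/4 = 0.009003, so r = 0.036011 = 3.601%.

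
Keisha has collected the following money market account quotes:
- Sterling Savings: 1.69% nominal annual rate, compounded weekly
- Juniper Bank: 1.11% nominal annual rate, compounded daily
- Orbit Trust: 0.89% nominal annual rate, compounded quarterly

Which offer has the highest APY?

Sterling Savings: (1 + 0.0169/52)^52 − 1 = 1.704%
Juniper Bank: (1 + 0.0111/365)^365 − 1 = 1.116%
Orbit Trust: (1 + 0.0089/4)^4 − 1 = 0.893%
The highest effective annual rate is Sterling Savings at 1.704%.

Sterling Savings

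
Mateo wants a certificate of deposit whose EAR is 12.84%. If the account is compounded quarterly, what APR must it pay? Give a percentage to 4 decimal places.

(1 + r/4)^4 − 1 = 0.1284, so 1 + r/4 = 1.1284^(1/4).
r/4 = 0.030661, so r = 0.122643 = 12.2643%.

12.2643%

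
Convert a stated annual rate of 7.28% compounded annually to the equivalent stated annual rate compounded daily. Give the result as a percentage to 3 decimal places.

7.028%

Compounded annually, EAR = nominal = 0.072800.
Solve (1 + r/365)^365 = 1.072800: r/365 = 1.072800^(1/365) − 1 = 0.000193, so r = 0.070279 = 7.028%.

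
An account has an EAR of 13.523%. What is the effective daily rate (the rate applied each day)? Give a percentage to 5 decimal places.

The per-day rate i satisfies (1 + i)^365 = 1 + 0.13523.
i = 1.13523^(1/365) − 1 = 0.0003476 = 0.03476%.

0.03476%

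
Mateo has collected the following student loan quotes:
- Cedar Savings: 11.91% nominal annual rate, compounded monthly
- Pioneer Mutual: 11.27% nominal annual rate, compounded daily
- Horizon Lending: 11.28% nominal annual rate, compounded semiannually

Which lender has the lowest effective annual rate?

Horizon Lending

Cedar Savings: (1 + 0.1191/12)^12 − 1 = 12.582%
Pioneer Mutual: (1 + 0.1127/365)^365 − 1 = 11.928%
Horizon Lending: (1 + 0.1128/2)^2 − 1 = 11.598%
The lowest effective annual rate is Horizon Lending at 11.598%.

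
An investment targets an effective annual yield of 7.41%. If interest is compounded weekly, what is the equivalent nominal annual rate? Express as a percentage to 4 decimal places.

7.1532%

(1 + r/52)^52 − 1 = 0.0741, so 1 + r/52 = 1.0741^(1/52).
r/52 = 0.001376, so r = 0.071532 = 7.1532%.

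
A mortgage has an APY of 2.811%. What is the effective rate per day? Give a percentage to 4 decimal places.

The per-day rate i satisfies (1 + i)^365 = 1 + 0.02811.
i = 1.02811^(1/365) − 1 = 0.0000760 = 0.0076%.

0.0076%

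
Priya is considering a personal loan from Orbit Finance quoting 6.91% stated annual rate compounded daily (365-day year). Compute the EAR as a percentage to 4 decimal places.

7.1536%

EAR = (1 + 0.0691/365)^365 − 1.
= (1 + 0.000189)^365 − 1 = 1.071536 − 1 = 7.1536%.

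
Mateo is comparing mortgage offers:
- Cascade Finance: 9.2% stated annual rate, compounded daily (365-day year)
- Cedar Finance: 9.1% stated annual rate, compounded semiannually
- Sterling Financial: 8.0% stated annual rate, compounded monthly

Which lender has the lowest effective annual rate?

Cascade Finance: (1 + 0.092/365)^365 − 1 = 9.635%
Cedar Finance: (1 + 0.091/2)^2 − 1 = 9.307%
Sterling Financial: (1 + 0.080/12)^12 − 1 = 8.300%
The lowest effective annual rate is Sterling Financial at 8.300%.

Sterling Financial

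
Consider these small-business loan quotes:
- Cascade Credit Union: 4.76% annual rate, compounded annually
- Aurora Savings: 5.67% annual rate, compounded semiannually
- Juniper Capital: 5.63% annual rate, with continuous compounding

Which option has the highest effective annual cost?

Cascade Credit Union: compounded annually, EAR = 4.760%
Aurora Savings: (1 + 0.0567/2)^2 − 1 = 5.750%
Juniper Capital: e^0.0563 − 1 = 5.792%
The highest effective annual rate is Juniper Capital at 5.792%.

Juniper Capital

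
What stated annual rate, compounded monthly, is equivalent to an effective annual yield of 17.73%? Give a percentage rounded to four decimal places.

16.4339%

(1 + r/12)^12 − 1 = 0.1773, so 1 + r/12 = 1.1773^(1/12).
r/12 = 0.013695, so r = 0.164339 = 16.4339%.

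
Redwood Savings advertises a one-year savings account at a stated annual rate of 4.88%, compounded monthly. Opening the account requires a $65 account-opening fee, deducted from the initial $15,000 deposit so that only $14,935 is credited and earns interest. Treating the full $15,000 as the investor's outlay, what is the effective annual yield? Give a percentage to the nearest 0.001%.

Value after one year: 14,935 × (1 + 0.0488/12)^12 = 14,935 × 1.049906 = $15,680.35.
Effective yield on the $15,000 outlay: 15,680.35 / 15,000 − 1 = 0.045357 = 4.536%.

4.536%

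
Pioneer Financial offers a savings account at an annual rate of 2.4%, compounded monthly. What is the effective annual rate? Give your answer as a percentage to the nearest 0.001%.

2.427%

EAR = (1 + 0.024/12)^12 − 1.
= (1 + 0.002000)^12 − 1 = 1.024266 − 1 = 2.427%.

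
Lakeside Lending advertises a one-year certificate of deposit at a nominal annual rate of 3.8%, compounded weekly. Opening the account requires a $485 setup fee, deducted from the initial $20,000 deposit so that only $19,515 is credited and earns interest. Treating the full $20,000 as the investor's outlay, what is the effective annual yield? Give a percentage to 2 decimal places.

1.35%

Value after one year: 19,515 × (1 + 0.038/52)^52 = 19,515 × 1.038717 = $20,270.56.
Effective yield on the $20,000 outlay: 20,270.56 / 20,000 − 1 = 0.013528 = 1.35%.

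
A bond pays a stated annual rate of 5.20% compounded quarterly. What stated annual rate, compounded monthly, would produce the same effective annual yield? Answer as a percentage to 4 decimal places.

5.1776%

EAR = (1 + 0.0520/4)^4 − 1 = 0.053023.
Solve (1 + r/12)^12 = 1.053023: r/12 = 1.053023^(1/12) − 1 = 0.004315, so r = 0.051776 = 5.1776%.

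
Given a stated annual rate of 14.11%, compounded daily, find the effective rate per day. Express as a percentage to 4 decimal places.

0.0387%

With a nominal annual rate compounded daily, the periodic rate is the nominal rate divided by 365.
i = 0.1411 / 365 = 0.0003866 = 0.0387%.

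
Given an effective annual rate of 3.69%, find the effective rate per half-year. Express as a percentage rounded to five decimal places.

1.82829%

The per-half-year rate i satisfies (1 + i)^2 = 1 + 0.0369.
i = 1.0369^(1/2) − 1 = 0.0182829 = 1.82829%.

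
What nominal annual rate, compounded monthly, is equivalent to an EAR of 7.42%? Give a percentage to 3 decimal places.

(1 + r/12)^12 − 1 = 0.0742, so 1 + r/12 = 1.0742^(1/12).
r/12 = 0.005983, so r = 0.071790 = 7.179%.

7.179%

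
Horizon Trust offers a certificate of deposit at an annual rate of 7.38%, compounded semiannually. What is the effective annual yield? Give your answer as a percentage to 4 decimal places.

EAR = (1 + 0.0738/2)^2 − 1.
= 1.075162 − 1 = 7.5162%.

7.5162%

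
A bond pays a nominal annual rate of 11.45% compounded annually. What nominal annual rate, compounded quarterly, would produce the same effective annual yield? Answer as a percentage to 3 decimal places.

10.989%

Compounded annually, EAR = nominal = 0.114500.
Solve (1 + r/4)^4 = 1.114500: r/4 = 1.114500^(1/4) − 1 = 0.027472, so r = 0.109888 = 10.989%.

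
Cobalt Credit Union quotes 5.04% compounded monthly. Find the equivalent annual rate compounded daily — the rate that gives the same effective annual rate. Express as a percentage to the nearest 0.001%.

EAR = (1 + 0.0504/12)^12 − 1 = 0.051581.
Solve (1 + r/365)^365 = 1.051581: r/365 = 1.051581^(1/365) − 1 = 0.000138, so r = 0.050298 = 5.030%.

5.030%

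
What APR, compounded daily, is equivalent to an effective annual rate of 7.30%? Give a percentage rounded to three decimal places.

7.047%

(1 + r/365)^365 − 1 = 0.0730, so 1 + r/365 = 1.0730^(1/365).
r/365 = 0.000193, so r = 0.070465 = 7.047%.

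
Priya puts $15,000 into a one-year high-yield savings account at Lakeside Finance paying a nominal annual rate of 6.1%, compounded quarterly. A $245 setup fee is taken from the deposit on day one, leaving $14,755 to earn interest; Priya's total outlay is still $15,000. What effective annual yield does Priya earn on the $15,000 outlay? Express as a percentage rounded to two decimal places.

Value after one year: 14,755 × (1 + 0.061/4)^4 = 14,755 × 1.062410 = $15,675.85.
Effective yield on the $15,000 outlay: 15,675.85 / 15,000 − 1 = 0.045057 = 4.51%.

4.51%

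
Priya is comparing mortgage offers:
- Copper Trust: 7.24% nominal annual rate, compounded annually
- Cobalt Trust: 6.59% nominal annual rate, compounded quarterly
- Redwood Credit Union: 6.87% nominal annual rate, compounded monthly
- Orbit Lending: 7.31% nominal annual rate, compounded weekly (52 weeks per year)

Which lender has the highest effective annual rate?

Copper Trust: compounded annually, EAR = 7.240%
Cobalt Trust: (1 + 0.0659/4)^4 − 1 = 6.755%
Redwood Credit Union: (1 + 0.0687/12)^12 − 1 = 7.091%
Orbit Lending: (1 + 0.0731/52)^52 − 1 = 7.578%
The highest effective annual rate is Orbit Lending at 7.578%.

Orbit Lending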